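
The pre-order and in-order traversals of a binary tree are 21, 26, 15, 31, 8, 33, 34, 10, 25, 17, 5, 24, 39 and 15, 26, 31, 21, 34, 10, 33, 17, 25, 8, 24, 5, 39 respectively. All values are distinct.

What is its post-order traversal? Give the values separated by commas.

15, 31, 26, 10, 34, 17, 25, 33, 24, 39, 5, 8, 21

The first element of pre-order is the root; it splits in-order into left and right subtrees.
Root 21: left subtree has 3 nodes {15, 26, 31}, right has 9 {34, 10, 33, 17, 25, 8, 24, 5, 39}.
  Root 26: left subtree has 1 node {15}, right has 1 {31}.
  Root 8: left subtree has 5 nodes {34, 10, 33, 17, 25}, right has 3 {24, 5, 39}.
    Root 33: left subtree has 2 nodes {34, 10}, right has 2 {17, 25}.
      Root 34: left subtree has 0 nodes { }, right has 1 {10}.
      Root 25: left subtree has 1 node {17}, right has 0 { }.
    Root 5: left subtree has 1 node {24}, right has 1 {39}.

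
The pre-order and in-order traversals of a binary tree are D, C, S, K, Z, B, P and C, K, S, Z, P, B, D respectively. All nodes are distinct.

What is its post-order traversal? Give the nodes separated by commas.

K, P, B, Z, S, C, D

The first element of pre-order is the root; it splits in-order into left and right subtrees.
Root D: left subtree has 6 nodes {C, K, S, Z, P, B}, right has 0 { }.
  Root C: left subtree has 0 nodes { }, right has 5 {K, S, Z, P, B}.
    Root S: left subtree has 1 node {K}, right has 3 {Z, P, B}.
      Root Z: left subtree has 0 nodes { }, right has 2 {P, B}.
        Root B: left subtree has 1 node {P}, right has 0 { }.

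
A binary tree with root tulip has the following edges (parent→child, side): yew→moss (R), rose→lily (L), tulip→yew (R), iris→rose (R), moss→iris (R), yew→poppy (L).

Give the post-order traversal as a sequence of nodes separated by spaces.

Post-order visits the left subtree, then the right subtree, then the node.
At tulip: no left child.
At tulip: go right to yew.
  At yew: go left to poppy.
    poppy is a leaf — visit poppy.
  At yew: go right to moss.
    At moss: no left child.
    At moss: go right to iris.
      At iris: no left child.
      At iris: go right to rose.
        At rose: go left to lily.
          lily is a leaf — visit lily.
        At rose: no right child.
        Visit rose.
      Visit iris.
    Visit moss.
  Visit yew.
Visit tulip.

poppy lily rose iris moss yew tulip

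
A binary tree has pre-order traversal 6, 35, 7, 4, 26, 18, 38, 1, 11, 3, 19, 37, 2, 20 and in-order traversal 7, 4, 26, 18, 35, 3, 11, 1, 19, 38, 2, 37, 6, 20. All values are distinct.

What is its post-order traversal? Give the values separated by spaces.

The first element of pre-order is the root; it splits in-order into left and right subtrees.
Root 6: left subtree has 12 nodes {7, 4, 26, 18, 35, 3, 11, 1, 19, 38, 2, 37}, right has 1 {20}.
  Root 35: left subtree has 4 nodes {7, 4, 26, 18}, right has 7 {3, 11, 1, 19, 38, 2, 37}.
    Root 7: left subtree has 0 nodes { }, right has 3 {4, 26, 18}.
      Root 4: left subtree has 0 nodes { }, right has 2 {26, 18}.
        Root 26: left subtree has 0 nodes { }, right has 1 {18}.
    Root 38: left subtree has 4 nodes {3, 11, 1, 19}, right has 2 {2, 37}.
      Root 1: left subtree has 2 nodes {3, 11}, right has 1 {19}.
        Root 11: left subtree has 1 node {3}, right has 0 { }.
      Root 37: left subtree has 1 node {2}, right has 0 { }.

18 26 4 7 3 11 19 1 2 37 38 35 20 6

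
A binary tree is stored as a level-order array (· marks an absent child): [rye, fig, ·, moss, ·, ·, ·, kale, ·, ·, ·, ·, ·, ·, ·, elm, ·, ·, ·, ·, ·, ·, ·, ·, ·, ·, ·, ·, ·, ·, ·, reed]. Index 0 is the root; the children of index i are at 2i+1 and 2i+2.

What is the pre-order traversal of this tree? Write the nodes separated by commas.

rye, fig, moss, kale, elm, reed

Pre-order visits the node, then its left subtree, then its right subtree.
Visit rye.
At rye: go left to fig.
  Visit fig.
  At fig: go left to moss.
    Visit moss.
    At moss: go left to kale.
      Visit kale.
      At kale: go left to elm.
        Visit elm.
        At elm: go left to reed.
          reed is a leaf — visit reed.
        At elm: no right child.
      At kale: no right child.
    At moss: no right child.
  At fig: no right child.
At rye: no right child.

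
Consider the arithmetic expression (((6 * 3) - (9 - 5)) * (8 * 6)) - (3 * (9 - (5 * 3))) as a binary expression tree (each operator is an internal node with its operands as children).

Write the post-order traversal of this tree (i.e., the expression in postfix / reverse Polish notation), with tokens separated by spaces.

Post-order on an expression tree gives postfix notation: for each operator, emit left operand, right operand, then the operator.

6 3 * 9 5 - - 8 6 * * 3 9 5 3 * - * -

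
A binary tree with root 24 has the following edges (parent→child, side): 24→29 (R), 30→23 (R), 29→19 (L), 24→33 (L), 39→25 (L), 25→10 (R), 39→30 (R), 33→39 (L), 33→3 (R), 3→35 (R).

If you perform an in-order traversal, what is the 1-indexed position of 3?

In-order visits the left subtree, then the node, then the right subtree.
At 24: go left to 33.
  At 33: go left to 39.
    At 39: go left to 25.
      At 25: no left child.
      Visit 25.
      At 25: go right to 10.
        10 is a leaf — visit 10.
    Visit 39.
    At 39: go right to 30.
      At 30: no left child.
      Visit 30.
      At 30: go right to 23.
        23 is a leaf — visit 23.
  Visit 33.
  At 33: go right to 3.
    At 3: no left child.
    Visit 3.
    At 3: go right to 35.
      35 is a leaf — visit 35.
Visit 24.
At 24: go right to 29.
  At 29: go left to 19.
    19 is a leaf — visit 19.
  Visit 29.
  At 29: no right child.
Full in-order sequence: 25, 10, 39, 30, 23, 33, 3, 35, 24, 19, 29.

7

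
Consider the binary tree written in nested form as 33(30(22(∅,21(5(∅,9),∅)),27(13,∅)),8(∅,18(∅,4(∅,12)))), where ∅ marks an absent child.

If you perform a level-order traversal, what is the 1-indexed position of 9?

12

Level-order visits nodes level by level from the root, left to right within each level.
Level 0: 33
Level 1: 30, 8
Level 2: 22, 27, 18
Level 3: 21, 13, 4
Level 4: 5, 12
Level 5: 9
Full level-order sequence: 33, 30, 8, 22, 27, 18, 21, 13, 4, 5, 12, 9.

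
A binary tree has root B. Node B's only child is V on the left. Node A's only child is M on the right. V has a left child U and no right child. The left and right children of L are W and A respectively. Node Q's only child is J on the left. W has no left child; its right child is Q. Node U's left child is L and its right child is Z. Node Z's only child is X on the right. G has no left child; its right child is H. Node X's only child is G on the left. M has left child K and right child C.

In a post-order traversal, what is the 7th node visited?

Post-order visits the left subtree, then the right subtree, then the node.
At B: go left to V.
  At V: go left to U.
    At U: go left to L.
      At L: go left to W.
        At W: no left child.
        At W: go right to Q.
          At Q: go left to J.
            J is a leaf — visit J.
          At Q: no right child.
          Visit Q.
        Visit W.
      At L: go right to A.
        At A: no left child.
        At A: go right to M.
          At M: go left to K.
            K is a leaf — visit K.
          At M: go right to C.
            C is a leaf — visit C.
          Visit M.
        Visit A.
      Visit L.
    At U: go right to Z.
      At Z: no left child.
      At Z: go right to X.
        At X: go left to G.
          At G: no left child.
          At G: go right to H.
            H is a leaf — visit H.
          Visit G.
        At X: no right child.
        Visit X.
      Visit Z.
    Visit U.
  At V: no right child.
  Visit V.
At B: no right child.
Visit B.
Full post-order sequence: J, Q, W, K, C, M, A, L, H, G, X, Z, U, V, B.

A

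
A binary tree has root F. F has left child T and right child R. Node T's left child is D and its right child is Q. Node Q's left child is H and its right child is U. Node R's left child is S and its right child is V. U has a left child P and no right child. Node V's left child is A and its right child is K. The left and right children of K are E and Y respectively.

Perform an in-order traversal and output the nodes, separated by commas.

In-order visits the left subtree, then the node, then the right subtree.
At F: go left to T.
  At T: go left to D.
    D is a leaf — visit D.
  Visit T.
  At T: go right to Q.
    At Q: go left to H.
      H is a leaf — visit H.
    Visit Q.
    At Q: go right to U.
      At U: go left to P.
        P is a leaf — visit P.
      Visit U.
      At U: no right child.
Visit F.
At F: go right to R.
  At R: go left to S.
    S is a leaf — visit S.
  Visit R.
  At R: go right to V.
    At V: go left to A.
      A is a leaf — visit A.
    Visit V.
    At V: go right to K.
      At K: go left to E.
        E is a leaf — visit E.
      Visit K.
      At K: go right to Y.
        Y is a leaf — visit Y.

D, T, H, Q, P, U, F, S, R, A, V, E, K, Y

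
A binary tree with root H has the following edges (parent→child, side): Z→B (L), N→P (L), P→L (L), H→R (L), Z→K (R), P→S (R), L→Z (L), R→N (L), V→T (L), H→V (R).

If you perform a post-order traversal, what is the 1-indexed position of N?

7

Post-order visits the left subtree, then the right subtree, then the node.
At H: go left to R.
  At R: go left to N.
    At N: go left to P.
      At P: go left to L.
        At L: go left to Z.
          At Z: go left to B.
            B is a leaf — visit B.
          At Z: go right to K.
            K is a leaf — visit K.
          Visit Z.
        At L: no right child.
        Visit L.
      At P: go right to S.
        S is a leaf — visit S.
      Visit P.
    At N: no right child.
    Visit N.
  At R: no right child.
  Visit R.
At H: go right to V.
  At V: go left to T.
    T is a leaf — visit T.
  At V: no right child.
  Visit V.
Visit H.
Full post-order sequence: B, K, Z, L, S, P, N, R, T, V, H.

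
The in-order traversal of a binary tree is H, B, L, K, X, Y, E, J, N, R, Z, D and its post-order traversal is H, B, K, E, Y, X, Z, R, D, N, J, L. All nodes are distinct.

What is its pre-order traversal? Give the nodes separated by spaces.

L B H J X K Y E N D R Z

The last element of post-order is the root; it splits in-order into left and right subtrees.
Root L: left subtree has 2 nodes {H, B}, right has 9 {K, X, Y, E, J, N, R, Z, D}.
  Root B: left subtree has 1 node {H}, right has 0 { }.
  Root J: left subtree has 4 nodes {K, X, Y, E}, right has 4 {N, R, Z, D}.
    Root X: left subtree has 1 node {K}, right has 2 {Y, E}.
      Root Y: left subtree has 0 nodes { }, right has 1 {E}.
    Root N: left subtree has 0 nodes { }, right has 3 {R, Z, D}.
      Root D: left subtree has 2 nodes {R, Z}, right has 0 { }.
        Root R: left subtree has 0 nodes { }, right has 1 {Z}.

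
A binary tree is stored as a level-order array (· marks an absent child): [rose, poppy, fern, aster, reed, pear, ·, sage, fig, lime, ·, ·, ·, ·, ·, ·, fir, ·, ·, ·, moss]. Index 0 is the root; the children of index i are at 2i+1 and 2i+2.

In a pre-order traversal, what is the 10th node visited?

fern

Pre-order visits the node, then its left subtree, then its right subtree.
Visit rose.
At rose: go left to poppy.
  Visit poppy.
  At poppy: go left to aster.
    Visit aster.
    At aster: go left to sage.
      Visit sage.
      At sage: no left child.
      At sage: go right to fir.
        fir is a leaf — visit fir.
    At aster: go right to fig.
      fig is a leaf — visit fig.
  At poppy: go right to reed.
    Visit reed.
    At reed: go left to lime.
      Visit lime.
      At lime: no left child.
      At lime: go right to moss.
        moss is a leaf — visit moss.
    At reed: no right child.
At rose: go right to fern.
  Visit fern.
  At fern: go left to pear.
    pear is a leaf — visit pear.
  At fern: no right child.
Full pre-order sequence: rose, poppy, aster, sage, fir, fig, reed, lime, moss, fern, pear.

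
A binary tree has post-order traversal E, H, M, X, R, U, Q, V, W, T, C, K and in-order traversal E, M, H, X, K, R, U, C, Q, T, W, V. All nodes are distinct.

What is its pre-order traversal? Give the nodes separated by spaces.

K X M E H C U R T Q W V

The last element of post-order is the root; it splits in-order into left and right subtrees.
Root K: left subtree has 4 nodes {E, M, H, X}, right has 7 {R, U, C, Q, T, W, V}.
  Root X: left subtree has 3 nodes {E, M, H}, right has 0 { }.
    Root M: left subtree has 1 node {E}, right has 1 {H}.
  Root C: left subtree has 2 nodes {R, U}, right has 4 {Q, T, W, V}.
    Root U: left subtree has 1 node {R}, right has 0 { }.
    Root T: left subtree has 1 node {Q}, right has 2 {W, V}.
      Root W: left subtree has 0 nodes { }, right has 1 {V}.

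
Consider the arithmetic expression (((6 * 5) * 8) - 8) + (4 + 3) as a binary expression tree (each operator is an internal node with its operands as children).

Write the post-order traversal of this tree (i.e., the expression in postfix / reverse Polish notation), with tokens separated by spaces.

6 5 * 8 * 8 - 4 3 + +

Post-order on an expression tree gives postfix notation: for each operator, emit left operand, right operand, then the operator.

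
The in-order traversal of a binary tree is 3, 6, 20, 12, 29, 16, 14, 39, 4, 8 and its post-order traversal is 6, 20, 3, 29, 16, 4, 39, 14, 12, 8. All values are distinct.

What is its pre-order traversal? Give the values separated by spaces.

8 12 3 20 6 14 16 29 39 4

The last element of post-order is the root; it splits in-order into left and right subtrees.
Root 8: left subtree has 9 nodes {3, 6, 20, 12, 29, 16, 14, 39, 4}, right has 0 { }.
  Root 12: left subtree has 3 nodes {3, 6, 20}, right has 5 {29, 16, 14, 39, 4}.
    Root 3: left subtree has 0 nodes { }, right has 2 {6, 20}.
      Root 20: left subtree has 1 node {6}, right has 0 { }.
    Root 14: left subtree has 2 nodes {29, 16}, right has 2 {39, 4}.
      Root 16: left subtree has 1 node {29}, right has 0 { }.
      Root 39: left subtree has 0 nodes { }, right has 1 {4}.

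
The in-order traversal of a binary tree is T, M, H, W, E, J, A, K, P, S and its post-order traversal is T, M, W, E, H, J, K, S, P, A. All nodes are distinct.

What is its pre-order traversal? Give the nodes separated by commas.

The last element of post-order is the root; it splits in-order into left and right subtrees.
Root A: left subtree has 6 nodes {T, M, H, W, E, J}, right has 3 {K, P, S}.
  Root J: left subtree has 5 nodes {T, M, H, W, E}, right has 0 { }.
    Root H: left subtree has 2 nodes {T, M}, right has 2 {W, E}.
      Root M: left subtree has 1 node {T}, right has 0 { }.
      Root E: left subtree has 1 node {W}, right has 0 { }.
  Root P: left subtree has 1 node {K}, right has 1 {S}.

A, J, H, M, T, E, W, P, K, S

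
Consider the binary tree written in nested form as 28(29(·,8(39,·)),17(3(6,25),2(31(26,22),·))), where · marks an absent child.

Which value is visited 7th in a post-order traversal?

26

Post-order visits the left subtree, then the right subtree, then the node.
At 28: go left to 29.
  At 29: no left child.
  At 29: go right to 8.
    At 8: go left to 39.
      39 is a leaf — visit 39.
    At 8: no right child.
    Visit 8.
  Visit 29.
At 28: go right to 17.
  At 17: go left to 3.
    At 3: go left to 6.
      6 is a leaf — visit 6.
    At 3: go right to 25.
      25 is a leaf — visit 25.
    Visit 3.
  At 17: go right to 2.
    At 2: go left to 31.
      At 31: go left to 26.
        26 is a leaf — visit 26.
      At 31: go right to 22.
        22 is a leaf — visit 22.
      Visit 31.
    At 2: no right child.
    Visit 2.
  Visit 17.
Visit 28.
Full post-order sequence: 39, 8, 29, 6, 25, 3, 26, 22, 31, 2, 17, 28.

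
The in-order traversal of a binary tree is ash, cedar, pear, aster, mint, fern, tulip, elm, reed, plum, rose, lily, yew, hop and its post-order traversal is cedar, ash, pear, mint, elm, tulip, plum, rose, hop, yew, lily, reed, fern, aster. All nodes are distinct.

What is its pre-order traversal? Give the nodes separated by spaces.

aster pear ash cedar fern mint reed tulip elm lily rose plum yew hop

The last element of post-order is the root; it splits in-order into left and right subtrees.
Root aster: left subtree has 3 nodes {ash, cedar, pear}, right has 10 {mint, fern, tulip, elm, reed, plum, rose, lily, yew, hop}.
  Root pear: left subtree has 2 nodes {ash, cedar}, right has 0 { }.
    Root ash: left subtree has 0 nodes { }, right has 1 {cedar}.
  Root fern: left subtree has 1 node {mint}, right has 8 {tulip, elm, reed, plum, rose, lily, yew, hop}.
    Root reed: left subtree has 2 nodes {tulip, elm}, right has 5 {plum, rose, lily, yew, hop}.
      Root tulip: left subtree has 0 nodes { }, right has 1 {elm}.
      Root lily: left subtree has 2 nodes {plum, rose}, right has 2 {yew, hop}.
        Root rose: left subtree has 1 node {plum}, right has 0 { }.
        Root yew: left subtree has 0 nodes { }, right has 1 {hop}.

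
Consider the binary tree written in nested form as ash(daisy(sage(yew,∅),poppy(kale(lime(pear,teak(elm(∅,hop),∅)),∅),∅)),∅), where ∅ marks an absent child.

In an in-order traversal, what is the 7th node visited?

In-order visits the left subtree, then the node, then the right subtree.
At ash: go left to daisy.
  At daisy: go left to sage.
    At sage: go left to yew.
      yew is a leaf — visit yew.
    Visit sage.
    At sage: no right child.
  Visit daisy.
  At daisy: go right to poppy.
    At poppy: go left to kale.
      At kale: go left to lime.
        At lime: go left to pear.
          pear is a leaf — visit pear.
        Visit lime.
        At lime: go right to teak.
          At teak: go left to elm.
            At elm: no left child.
            Visit elm.
            At elm: go right to hop.
              hop is a leaf — visit hop.
          Visit teak.
          At teak: no right child.
      Visit kale.
      At kale: no right child.
    Visit poppy.
    At poppy: no right child.
Visit ash.
At ash: no right child.
Full in-order sequence: yew, sage, daisy, pear, lime, elm, hop, teak, kale, poppy, ash.

hop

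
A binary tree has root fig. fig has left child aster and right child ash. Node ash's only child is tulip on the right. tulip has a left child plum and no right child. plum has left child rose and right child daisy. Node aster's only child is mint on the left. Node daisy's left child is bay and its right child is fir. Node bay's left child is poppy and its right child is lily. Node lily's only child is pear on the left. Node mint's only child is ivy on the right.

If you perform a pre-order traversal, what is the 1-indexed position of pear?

Pre-order visits the node, then its left subtree, then its right subtree.
Visit fig.
At fig: go left to aster.
  Visit aster.
  At aster: go left to mint.
    Visit mint.
    At mint: no left child.
    At mint: go right to ivy.
      ivy is a leaf — visit ivy.
  At aster: no right child.
At fig: go right to ash.
  Visit ash.
  At ash: no left child.
  At ash: go right to tulip.
    Visit tulip.
    At tulip: go left to plum.
      Visit plum.
      At plum: go left to rose.
        rose is a leaf — visit rose.
      At plum: go right to daisy.
        Visit daisy.
        At daisy: go left to bay.
          Visit bay.
          At bay: go left to poppy.
            poppy is a leaf — visit poppy.
          At bay: go right to lily.
            Visit lily.
            At lily: go left to pear.
              pear is a leaf — visit pear.
            At lily: no right child.
        At daisy: go right to fir.
          fir is a leaf — visit fir.
    At tulip: no right child.
Full pre-order sequence: fig, aster, mint, ivy, ash, tulip, plum, rose, daisy, bay, poppy, lily, pear, fir.

13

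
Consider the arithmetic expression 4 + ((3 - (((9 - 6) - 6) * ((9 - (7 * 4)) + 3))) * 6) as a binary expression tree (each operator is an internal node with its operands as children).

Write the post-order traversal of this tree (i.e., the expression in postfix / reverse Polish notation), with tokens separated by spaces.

4 3 9 6 - 6 - 9 7 4 * - 3 + * - 6 * +

Post-order on an expression tree gives postfix notation: for each operator, emit left operand, right operand, then the operator.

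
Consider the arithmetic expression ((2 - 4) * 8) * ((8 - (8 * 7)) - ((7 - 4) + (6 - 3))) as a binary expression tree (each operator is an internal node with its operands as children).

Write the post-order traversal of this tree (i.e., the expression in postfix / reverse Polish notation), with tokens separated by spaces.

2 4 - 8 * 8 8 7 * - 7 4 - 6 3 - + - *

Post-order on an expression tree gives postfix notation: for each operator, emit left operand, right operand, then the operator.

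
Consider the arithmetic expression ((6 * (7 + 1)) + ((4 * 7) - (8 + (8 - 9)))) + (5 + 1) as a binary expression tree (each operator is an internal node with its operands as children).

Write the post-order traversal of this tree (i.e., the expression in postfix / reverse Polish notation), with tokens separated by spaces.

6 7 1 + * 4 7 * 8 8 9 - + - + 5 1 + +

Post-order on an expression tree gives postfix notation: for each operator, emit left operand, right operand, then the operator.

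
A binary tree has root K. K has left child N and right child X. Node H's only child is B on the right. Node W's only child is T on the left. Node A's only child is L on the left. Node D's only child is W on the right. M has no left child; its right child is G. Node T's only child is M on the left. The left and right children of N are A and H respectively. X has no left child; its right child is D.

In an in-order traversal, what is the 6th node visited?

In-order visits the left subtree, then the node, then the right subtree.
At K: go left to N.
  At N: go left to A.
    At A: go left to L.
      L is a leaf — visit L.
    Visit A.
    At A: no right child.
  Visit N.
  At N: go right to H.
    At H: no left child.
    Visit H.
    At H: go right to B.
      B is a leaf — visit B.
Visit K.
At K: go right to X.
  At X: no left child.
  Visit X.
  At X: go right to D.
    At D: no left child.
    Visit D.
    At D: go right to W.
      At W: go left to T.
        At T: go left to M.
          At M: no left child.
          Visit M.
          At M: go right to G.
            G is a leaf — visit G.
        Visit T.
        At T: no right child.
      Visit W.
      At W: no right child.
Full in-order sequence: L, A, N, H, B, K, X, D, M, G, T, W.

K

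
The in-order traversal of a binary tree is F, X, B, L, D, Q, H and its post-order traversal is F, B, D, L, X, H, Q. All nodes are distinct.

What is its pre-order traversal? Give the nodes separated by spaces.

The last element of post-order is the root; it splits in-order into left and right subtrees.
Root Q: left subtree has 5 nodes {F, X, B, L, D}, right has 1 {H}.
  Root X: left subtree has 1 node {F}, right has 3 {B, L, D}.
    Root L: left subtree has 1 node {B}, right has 1 {D}.

Q X F L B D H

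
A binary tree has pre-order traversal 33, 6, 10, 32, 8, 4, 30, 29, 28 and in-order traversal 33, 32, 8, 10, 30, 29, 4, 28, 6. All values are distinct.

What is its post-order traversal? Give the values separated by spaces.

The first element of pre-order is the root; it splits in-order into left and right subtrees.
Root 33: left subtree has 0 nodes { }, right has 8 {32, 8, 10, 30, 29, 4, 28, 6}.
  Root 6: left subtree has 7 nodes {32, 8, 10, 30, 29, 4, 28}, right has 0 { }.
    Root 10: left subtree has 2 nodes {32, 8}, right has 4 {30, 29, 4, 28}.
      Root 32: left subtree has 0 nodes { }, right has 1 {8}.
      Root 4: left subtree has 2 nodes {30, 29}, right has 1 {28}.
        Root 30: left subtree has 0 nodes { }, right has 1 {29}.

8 32 29 30 28 4 10 6 33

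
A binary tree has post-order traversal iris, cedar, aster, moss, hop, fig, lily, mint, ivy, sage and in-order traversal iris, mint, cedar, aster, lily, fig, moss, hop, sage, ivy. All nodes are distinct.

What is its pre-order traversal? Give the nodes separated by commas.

sage, mint, iris, lily, aster, cedar, fig, hop, moss, ivy

The last element of post-order is the root; it splits in-order into left and right subtrees.
Root sage: left subtree has 8 nodes {iris, mint, cedar, aster, lily, fig, moss, hop}, right has 1 {ivy}.
  Root mint: left subtree has 1 node {iris}, right has 6 {cedar, aster, lily, fig, moss, hop}.
    Root lily: left subtree has 2 nodes {cedar, aster}, right has 3 {fig, moss, hop}.
      Root aster: left subtree has 1 node {cedar}, right has 0 { }.
      Root fig: left subtree has 0 nodes { }, right has 2 {moss, hop}.
        Root hop: left subtree has 1 node {moss}, right has 0 { }.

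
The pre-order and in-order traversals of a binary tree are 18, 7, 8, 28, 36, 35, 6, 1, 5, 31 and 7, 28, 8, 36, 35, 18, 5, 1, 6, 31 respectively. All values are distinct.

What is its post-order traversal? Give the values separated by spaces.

The first element of pre-order is the root; it splits in-order into left and right subtrees.
Root 18: left subtree has 5 nodes {7, 28, 8, 36, 35}, right has 4 {5, 1, 6, 31}.
  Root 7: left subtree has 0 nodes { }, right has 4 {28, 8, 36, 35}.
    Root 8: left subtree has 1 node {28}, right has 2 {36, 35}.
      Root 36: left subtree has 0 nodes { }, right has 1 {35}.
  Root 6: left subtree has 2 nodes {5, 1}, right has 1 {31}.
    Root 1: left subtree has 1 node {5}, right has 0 { }.

28 35 36 8 7 5 1 31 6 18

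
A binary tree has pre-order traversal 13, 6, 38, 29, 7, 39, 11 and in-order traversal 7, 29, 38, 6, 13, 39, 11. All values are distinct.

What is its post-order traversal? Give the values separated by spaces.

The first element of pre-order is the root; it splits in-order into left and right subtrees.
Root 13: left subtree has 4 nodes {7, 29, 38, 6}, right has 2 {39, 11}.
  Root 6: left subtree has 3 nodes {7, 29, 38}, right has 0 { }.
    Root 38: left subtree has 2 nodes {7, 29}, right has 0 { }.
      Root 29: left subtree has 1 node {7}, right has 0 { }.
  Root 39: left subtree has 0 nodes { }, right has 1 {11}.

7 29 38 6 11 39 13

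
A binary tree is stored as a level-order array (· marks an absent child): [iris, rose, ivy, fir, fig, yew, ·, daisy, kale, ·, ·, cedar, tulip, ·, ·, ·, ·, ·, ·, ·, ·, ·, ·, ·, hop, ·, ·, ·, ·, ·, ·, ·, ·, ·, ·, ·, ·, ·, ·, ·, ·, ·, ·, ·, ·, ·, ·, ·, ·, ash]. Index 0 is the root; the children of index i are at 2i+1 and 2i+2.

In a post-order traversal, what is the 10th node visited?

yew

Post-order visits the left subtree, then the right subtree, then the node.
At iris: go left to rose.
  At rose: go left to fir.
    At fir: go left to daisy.
      daisy is a leaf — visit daisy.
    At fir: go right to kale.
      kale is a leaf — visit kale.
    Visit fir.
  At rose: go right to fig.
    fig is a leaf — visit fig.
  Visit rose.
At iris: go right to ivy.
  At ivy: go left to yew.
    At yew: go left to cedar.
      At cedar: no left child.
      At cedar: go right to hop.
        At hop: go left to ash.
          ash is a leaf — visit ash.
        At hop: no right child.
        Visit hop.
      Visit cedar.
    At yew: go right to tulip.
      tulip is a leaf — visit tulip.
    Visit yew.
  At ivy: no right child.
  Visit ivy.
Visit iris.
Full post-order sequence: daisy, kale, fir, fig, rose, ash, hop, cedar, tulip, yew, ivy, iris.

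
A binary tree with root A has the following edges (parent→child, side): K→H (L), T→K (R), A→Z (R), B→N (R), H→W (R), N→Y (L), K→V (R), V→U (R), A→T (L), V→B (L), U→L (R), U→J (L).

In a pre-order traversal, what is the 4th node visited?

Pre-order visits the node, then its left subtree, then its right subtree.
Visit A.
At A: go left to T.
  Visit T.
  At T: no left child.
  At T: go right to K.
    Visit K.
    At K: go left to H.
      Visit H.
      At H: no left child.
      At H: go right to W.
        W is a leaf — visit W.
    At K: go right to V.
      Visit V.
      At V: go left to B.
        Visit B.
        At B: no left child.
        At B: go right to N.
          Visit N.
          At N: go left to Y.
            Y is a leaf — visit Y.
          At N: no right child.
      At V: go right to U.
        Visit U.
        At U: go left to J.
          J is a leaf — visit J.
        At U: go right to L.
          L is a leaf — visit L.
At A: go right to Z.
  Z is a leaf — visit Z.
Full pre-order sequence: A, T, K, H, W, V, B, N, Y, U, J, L, Z.

H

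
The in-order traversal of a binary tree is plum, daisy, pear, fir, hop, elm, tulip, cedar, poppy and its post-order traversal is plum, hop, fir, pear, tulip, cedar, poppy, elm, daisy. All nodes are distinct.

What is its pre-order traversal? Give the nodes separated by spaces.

The last element of post-order is the root; it splits in-order into left and right subtrees.
Root daisy: left subtree has 1 node {plum}, right has 7 {pear, fir, hop, elm, tulip, cedar, poppy}.
  Root elm: left subtree has 3 nodes {pear, fir, hop}, right has 3 {tulip, cedar, poppy}.
    Root pear: left subtree has 0 nodes { }, right has 2 {fir, hop}.
      Root fir: left subtree has 0 nodes { }, right has 1 {hop}.
    Root poppy: left subtree has 2 nodes {tulip, cedar}, right has 0 { }.
      Root cedar: left subtree has 1 node {tulip}, right has 0 { }.

daisy plum elm pear fir hop poppy cedar tulip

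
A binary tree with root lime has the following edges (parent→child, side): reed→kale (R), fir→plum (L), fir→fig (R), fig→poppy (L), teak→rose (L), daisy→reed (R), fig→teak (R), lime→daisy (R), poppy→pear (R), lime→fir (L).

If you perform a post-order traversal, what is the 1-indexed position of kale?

Post-order visits the left subtree, then the right subtree, then the node.
At lime: go left to fir.
  At fir: go left to plum.
    plum is a leaf — visit plum.
  At fir: go right to fig.
    At fig: go left to poppy.
      At poppy: no left child.
      At poppy: go right to pear.
        pear is a leaf — visit pear.
      Visit poppy.
    At fig: go right to teak.
      At teak: go left to rose.
        rose is a leaf — visit rose.
      At teak: no right child.
      Visit teak.
    Visit fig.
  Visit fir.
At lime: go right to daisy.
  At daisy: no left child.
  At daisy: go right to reed.
    At reed: no left child.
    At reed: go right to kale.
      kale is a leaf — visit kale.
    Visit reed.
  Visit daisy.
Visit lime.
Full post-order sequence: plum, pear, poppy, rose, teak, fig, fir, kale, reed, daisy, lime.

8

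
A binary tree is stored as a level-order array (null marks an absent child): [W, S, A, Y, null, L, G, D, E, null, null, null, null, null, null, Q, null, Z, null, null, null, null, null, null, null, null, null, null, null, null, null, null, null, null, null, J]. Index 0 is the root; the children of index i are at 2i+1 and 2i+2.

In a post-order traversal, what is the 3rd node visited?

J

Post-order visits the left subtree, then the right subtree, then the node.
At W: go left to S.
  At S: go left to Y.
    At Y: go left to D.
      At D: go left to Q.
        Q is a leaf — visit Q.
      At D: no right child.
      Visit D.
    At Y: go right to E.
      At E: go left to Z.
        At Z: go left to J.
          J is a leaf — visit J.
        At Z: no right child.
        Visit Z.
      At E: no right child.
      Visit E.
    Visit Y.
  At S: no right child.
  Visit S.
At W: go right to A.
  At A: go left to L.
    L is a leaf — visit L.
  At A: go right to G.
    G is a leaf — visit G.
  Visit A.
Visit W.
Full post-order sequence: Q, D, J, Z, E, Y, S, L, G, A, W.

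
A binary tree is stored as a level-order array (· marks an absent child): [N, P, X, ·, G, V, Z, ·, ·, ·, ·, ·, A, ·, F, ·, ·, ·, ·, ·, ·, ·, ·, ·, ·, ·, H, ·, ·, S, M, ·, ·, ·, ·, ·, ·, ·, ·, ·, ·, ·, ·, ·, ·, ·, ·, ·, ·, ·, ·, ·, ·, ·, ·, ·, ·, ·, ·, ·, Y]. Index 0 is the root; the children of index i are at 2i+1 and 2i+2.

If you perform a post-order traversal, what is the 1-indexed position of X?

Post-order visits the left subtree, then the right subtree, then the node.
At N: go left to P.
  At P: no left child.
  At P: go right to G.
    G is a leaf — visit G.
  Visit P.
At N: go right to X.
  At X: go left to V.
    At V: no left child.
    At V: go right to A.
      At A: no left child.
      At A: go right to H.
        H is a leaf — visit H.
      Visit A.
    Visit V.
  At X: go right to Z.
    At Z: no left child.
    At Z: go right to F.
      At F: go left to S.
        At S: no left child.
        At S: go right to Y.
          Y is a leaf — visit Y.
        Visit S.
      At F: go right to M.
        M is a leaf — visit M.
      Visit F.
    Visit Z.
  Visit X.
Visit N.
Full post-order sequence: G, P, H, A, V, Y, S, M, F, Z, X, N.

11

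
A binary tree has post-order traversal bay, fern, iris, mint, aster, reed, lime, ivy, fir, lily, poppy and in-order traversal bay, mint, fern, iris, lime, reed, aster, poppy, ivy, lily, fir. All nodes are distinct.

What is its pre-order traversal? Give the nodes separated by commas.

poppy, lime, mint, bay, iris, fern, reed, aster, lily, ivy, fir

The last element of post-order is the root; it splits in-order into left and right subtrees.
Root poppy: left subtree has 7 nodes {bay, mint, fern, iris, lime, reed, aster}, right has 3 {ivy, lily, fir}.
  Root lime: left subtree has 4 nodes {bay, mint, fern, iris}, right has 2 {reed, aster}.
    Root mint: left subtree has 1 node {bay}, right has 2 {fern, iris}.
      Root iris: left subtree has 1 node {fern}, right has 0 { }.
    Root reed: left subtree has 0 nodes { }, right has 1 {aster}.
  Root lily: left subtree has 1 node {ivy}, right has 1 {fir}.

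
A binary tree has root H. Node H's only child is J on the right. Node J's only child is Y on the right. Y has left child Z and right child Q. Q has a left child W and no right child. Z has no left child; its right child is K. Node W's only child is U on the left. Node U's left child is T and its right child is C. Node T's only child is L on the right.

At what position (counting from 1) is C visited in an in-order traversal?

In-order visits the left subtree, then the node, then the right subtree.
At H: no left child.
Visit H.
At H: go right to J.
  At J: no left child.
  Visit J.
  At J: go right to Y.
    At Y: go left to Z.
      At Z: no left child.
      Visit Z.
      At Z: go right to K.
        K is a leaf — visit K.
    Visit Y.
    At Y: go right to Q.
      At Q: go left to W.
        At W: go left to U.
          At U: go left to T.
            At T: no left child.
            Visit T.
            At T: go right to L.
              L is a leaf — visit L.
          Visit U.
          At U: go right to C.
            C is a leaf — visit C.
        Visit W.
        At W: no right child.
      Visit Q.
      At Q: no right child.
Full in-order sequence: H, J, Z, K, Y, T, L, U, C, W, Q.

9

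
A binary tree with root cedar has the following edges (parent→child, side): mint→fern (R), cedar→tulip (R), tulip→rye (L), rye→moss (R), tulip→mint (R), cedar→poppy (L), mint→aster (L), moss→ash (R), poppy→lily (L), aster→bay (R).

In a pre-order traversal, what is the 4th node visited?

Pre-order visits the node, then its left subtree, then its right subtree.
Visit cedar.
At cedar: go left to poppy.
  Visit poppy.
  At poppy: go left to lily.
    lily is a leaf — visit lily.
  At poppy: no right child.
At cedar: go right to tulip.
  Visit tulip.
  At tulip: go left to rye.
    Visit rye.
    At rye: no left child.
    At rye: go right to moss.
      Visit moss.
      At moss: no left child.
      At moss: go right to ash.
        ash is a leaf — visit ash.
  At tulip: go right to mint.
    Visit mint.
    At mint: go left to aster.
      Visit aster.
      At aster: no left child.
      At aster: go right to bay.
        bay is a leaf — visit bay.
    At mint: go right to fern.
      fern is a leaf — visit fern.
Full pre-order sequence: cedar, poppy, lily, tulip, rye, moss, ash, mint, aster, bay, fern.

tulip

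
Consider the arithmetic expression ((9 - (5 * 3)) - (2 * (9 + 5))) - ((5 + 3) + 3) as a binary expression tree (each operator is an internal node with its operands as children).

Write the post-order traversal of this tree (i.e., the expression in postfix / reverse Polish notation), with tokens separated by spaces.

9 5 3 * - 2 9 5 + * - 5 3 + 3 + -

Post-order on an expression tree gives postfix notation: for each operator, emit left operand, right operand, then the operator.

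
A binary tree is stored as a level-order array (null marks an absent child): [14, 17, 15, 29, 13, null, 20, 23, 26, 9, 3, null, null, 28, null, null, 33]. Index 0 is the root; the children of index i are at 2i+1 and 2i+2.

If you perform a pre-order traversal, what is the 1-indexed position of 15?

10

Pre-order visits the node, then its left subtree, then its right subtree.
Visit 14.
At 14: go left to 17.
  Visit 17.
  At 17: go left to 29.
    Visit 29.
    At 29: go left to 23.
      Visit 23.
      At 23: no left child.
      At 23: go right to 33.
        33 is a leaf — visit 33.
    At 29: go right to 26.
      26 is a leaf — visit 26.
  At 17: go right to 13.
    Visit 13.
    At 13: go left to 9.
      9 is a leaf — visit 9.
    At 13: go right to 3.
      3 is a leaf — visit 3.
At 14: go right to 15.
  Visit 15.
  At 15: no left child.
  At 15: go right to 20.
    Visit 20.
    At 20: go left to 28.
      28 is a leaf — visit 28.
    At 20: no right child.
Full pre-order sequence: 14, 17, 29, 23, 33, 26, 13, 9, 3, 15, 20, 28.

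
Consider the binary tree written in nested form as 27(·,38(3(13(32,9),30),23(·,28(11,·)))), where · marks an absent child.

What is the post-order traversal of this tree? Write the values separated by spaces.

32 9 13 30 3 11 28 23 38 27

Post-order visits the left subtree, then the right subtree, then the node.
At 27: no left child.
At 27: go right to 38.
  At 38: go left to 3.
    At 3: go left to 13.
      At 13: go left to 32.
        32 is a leaf — visit 32.
      At 13: go right to 9.
        9 is a leaf — visit 9.
      Visit 13.
    At 3: go right to 30.
      30 is a leaf — visit 30.
    Visit 3.
  At 38: go right to 23.
    At 23: no left child.
    At 23: go right to 28.
      At 28: go left to 11.
        11 is a leaf — visit 11.
      At 28: no right child.
      Visit 28.
    Visit 23.
  Visit 38.
Visit 27.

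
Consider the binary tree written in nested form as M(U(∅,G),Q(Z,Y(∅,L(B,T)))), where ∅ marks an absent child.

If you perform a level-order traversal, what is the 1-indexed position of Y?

6

Level-order visits nodes level by level from the root, left to right within each level.
Level 0: M
Level 1: U, Q
Level 2: G, Z, Y
Level 3: L
Level 4: B, T
Full level-order sequence: M, U, Q, G, Z, Y, L, B, T.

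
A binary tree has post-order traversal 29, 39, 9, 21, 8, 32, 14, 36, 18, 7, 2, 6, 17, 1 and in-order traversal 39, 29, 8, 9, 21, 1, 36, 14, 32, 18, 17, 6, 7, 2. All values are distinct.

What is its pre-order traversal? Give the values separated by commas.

The last element of post-order is the root; it splits in-order into left and right subtrees.
Root 1: left subtree has 5 nodes {39, 29, 8, 9, 21}, right has 8 {36, 14, 32, 18, 17, 6, 7, 2}.
  Root 8: left subtree has 2 nodes {39, 29}, right has 2 {9, 21}.
    Root 39: left subtree has 0 nodes { }, right has 1 {29}.
    Root 21: left subtree has 1 node {9}, right has 0 { }.
  Root 17: left subtree has 4 nodes {36, 14, 32, 18}, right has 3 {6, 7, 2}.
    Root 18: left subtree has 3 nodes {36, 14, 32}, right has 0 { }.
      Root 36: left subtree has 0 nodes { }, right has 2 {14, 32}.
        Root 14: left subtree has 0 nodes { }, right has 1 {32}.
    Root 6: left subtree has 0 nodes { }, right has 2 {7, 2}.
      Root 2: left subtree has 1 node {7}, right has 0 { }.

1, 8, 39, 29, 21, 9, 17, 18, 36, 14, 32, 6, 2, 7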